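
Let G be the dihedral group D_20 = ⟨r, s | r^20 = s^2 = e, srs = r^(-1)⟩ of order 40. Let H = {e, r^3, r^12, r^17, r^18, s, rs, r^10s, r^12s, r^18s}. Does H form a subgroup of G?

No

r^12 ∈ H but its inverse r^8 ∉ H, so H is not a subgroup.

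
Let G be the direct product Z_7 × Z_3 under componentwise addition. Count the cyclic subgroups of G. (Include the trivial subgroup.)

4

A cyclic subgroup of order d is generated by each of its φ(d) elements of order d, so the cyclic subgroups of order d number (#elements of order d)/φ(d).
Cyclic subgroups by order — order 1: 1; order 3: 1; order 7: 1; order 21: 1.
Total: 4.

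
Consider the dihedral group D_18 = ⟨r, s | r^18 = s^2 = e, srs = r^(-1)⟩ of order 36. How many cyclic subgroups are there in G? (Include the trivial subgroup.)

24

A cyclic subgroup of order d is generated by each of its φ(d) elements of order d, so the cyclic subgroups of order d number (#elements of order d)/φ(d).
Cyclic subgroups by order — order 1: 1; order 2: 19; order 3: 1; order 6: 1; order 9: 1; order 18: 1.
Total: 24.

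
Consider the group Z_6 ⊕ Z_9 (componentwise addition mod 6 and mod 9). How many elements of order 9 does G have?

An element (a,b) has order lcm(ord(a), ord(b)); count pairs with lcm equal to 9.
Enumerating gives 18 such elements.

18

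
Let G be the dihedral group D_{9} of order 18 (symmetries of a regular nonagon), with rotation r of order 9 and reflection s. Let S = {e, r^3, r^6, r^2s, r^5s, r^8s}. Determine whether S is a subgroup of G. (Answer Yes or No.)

Yes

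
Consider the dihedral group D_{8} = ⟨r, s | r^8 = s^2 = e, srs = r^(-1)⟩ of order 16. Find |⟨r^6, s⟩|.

|⟨r^6⟩| = 4 and |⟨s⟩| = 2, so |H| is a multiple of lcm(4, 2) = 4 and divides |G| = 16.
Closing under the operation: H = {e, r^2, r^4, r^6, s, r^2s, r^4s, r^6s}, so |H| = 8.

8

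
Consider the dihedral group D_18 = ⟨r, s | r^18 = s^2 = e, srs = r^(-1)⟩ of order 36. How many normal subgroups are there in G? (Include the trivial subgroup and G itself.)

G has 45 subgroups. Checking conjugation-invariance by order — order 1: 1/1 normal; order 2: 1/19 normal; order 3: 1/1 normal; order 4: 0/9 normal; order 6: 1/7 normal; order 9: 1/1 normal; order 12: 0/3 normal; order 18: 3/3 normal; order 36: 1/1 normal.
Total normal subgroups: 9.

9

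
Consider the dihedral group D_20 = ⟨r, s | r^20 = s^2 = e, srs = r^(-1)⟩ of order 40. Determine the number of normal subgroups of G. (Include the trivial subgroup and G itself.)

G has 48 subgroups. Checking conjugation-invariance by order — order 1: 1/1 normal; order 2: 1/21 normal; order 4: 1/11 normal; order 5: 1/1 normal; order 8: 0/5 normal; order 10: 1/5 normal; order 20: 3/3 normal; order 40: 1/1 normal.
Total normal subgroups: 9.

9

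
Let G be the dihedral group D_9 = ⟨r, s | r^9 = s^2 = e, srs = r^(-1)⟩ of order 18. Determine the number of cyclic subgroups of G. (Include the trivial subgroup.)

Each element a generates a cyclic subgroup ⟨a⟩; distinct elements may generate the same one (a cyclic group of order d has φ(d) generators).
Cyclic subgroups by order — order 1: 1; order 2: 9; order 3: 1; order 9: 1.
Total: 12.

12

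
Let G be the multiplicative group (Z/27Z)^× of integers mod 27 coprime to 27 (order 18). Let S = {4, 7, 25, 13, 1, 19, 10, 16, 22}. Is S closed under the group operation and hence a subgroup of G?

Yes

|S| = 9 divides |G| = 18, consistent with Lagrange.
S contains the identity, every element's inverse is in S, and S is closed under ·: it is a subgroup.
In fact S = ⟨4⟩.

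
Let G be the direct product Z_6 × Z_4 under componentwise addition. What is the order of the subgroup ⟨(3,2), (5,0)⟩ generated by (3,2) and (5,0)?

12

|⟨(3,2)⟩| = 2 and |⟨(5,0)⟩| = 6, so |H| is a multiple of lcm(2, 6) = 6 and divides |G| = 24.
Closing under the operation: H = {(0,0), (0,2), (1,0), (1,2), (2,0), (2,2), (3,0), (3,2), (4,0), (4,2), (5,0), (5,2)}, so |H| = 12.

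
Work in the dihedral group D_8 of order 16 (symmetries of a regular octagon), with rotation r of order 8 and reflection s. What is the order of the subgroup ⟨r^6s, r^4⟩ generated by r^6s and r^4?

|⟨r^6s⟩| = 2 and |⟨r^4⟩| = 2, so |H| is a multiple of lcm(2, 2) = 2 and divides |G| = 16.
Closing under the operation: H = {e, r^4, r^2s, r^6s}, so |H| = 4.

4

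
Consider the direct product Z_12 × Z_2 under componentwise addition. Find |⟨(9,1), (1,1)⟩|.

12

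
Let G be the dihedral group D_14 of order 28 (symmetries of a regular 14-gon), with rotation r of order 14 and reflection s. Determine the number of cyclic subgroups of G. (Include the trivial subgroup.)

18

Each element a generates a cyclic subgroup ⟨a⟩; distinct elements may generate the same one (a cyclic group of order d has φ(d) generators).
Cyclic subgroups by order — order 1: 1; order 2: 15; order 7: 1; order 14: 1.
Total: 18.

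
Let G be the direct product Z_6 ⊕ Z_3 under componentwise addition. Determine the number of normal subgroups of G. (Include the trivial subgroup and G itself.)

12

G is abelian, so every subgroup is normal.
G has 12 subgroups in total, hence 12 normal subgroups.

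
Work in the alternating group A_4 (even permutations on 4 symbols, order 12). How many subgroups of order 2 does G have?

|G| = 12 and 2 | 12, so subgroups of order 2 are possible by Lagrange.
The subgroups of order 2 are: {e, (1 2)(3 4)}; {e, (1 3)(2 4)}; {e, (1 4)(2 3)}.
So G has 3 subgroups of order 2.

3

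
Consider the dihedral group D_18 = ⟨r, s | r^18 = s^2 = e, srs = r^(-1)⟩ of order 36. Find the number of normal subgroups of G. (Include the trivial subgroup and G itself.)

9

G has 45 subgroups. Checking conjugation-invariance by order — order 1: 1/1 normal; order 2: 1/19 normal; order 3: 1/1 normal; order 4: 0/9 normal; order 6: 1/7 normal; order 9: 1/1 normal; order 12: 0/3 normal; order 18: 3/3 normal; order 36: 1/1 normal.
Total normal subgroups: 9.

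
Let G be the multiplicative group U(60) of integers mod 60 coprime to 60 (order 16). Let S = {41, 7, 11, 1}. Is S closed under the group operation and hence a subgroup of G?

7 ∈ S but its inverse 43 ∉ S, so S is not a subgroup.

No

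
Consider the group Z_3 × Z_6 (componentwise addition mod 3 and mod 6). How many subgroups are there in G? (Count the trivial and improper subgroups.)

|G| = 18, so by Lagrange every subgroup order divides 18. Divisors: 1, 2, 3, 6, 9, 18.
Subgroups by order — order 1: 1; order 2: 1; order 3: 4; order 6: 4; order 9: 1; order 18: 1.
Total: 1 + 1 + 4 + 4 + 1 + 1 = 12.

12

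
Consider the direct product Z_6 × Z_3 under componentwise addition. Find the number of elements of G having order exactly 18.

An element (a,b) has order lcm(ord(a), ord(b)); count pairs with lcm equal to 18.
Enumerating gives 0 such elements.

0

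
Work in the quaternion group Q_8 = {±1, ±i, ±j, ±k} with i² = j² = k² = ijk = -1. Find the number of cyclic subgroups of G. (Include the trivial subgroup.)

5

Group the elements of G by the cyclic subgroup they generate; each cyclic subgroup of order d accounts for φ(d) elements.
Cyclic subgroups by order — order 1: 1; order 2: 1; order 4: 3.
Total: 5.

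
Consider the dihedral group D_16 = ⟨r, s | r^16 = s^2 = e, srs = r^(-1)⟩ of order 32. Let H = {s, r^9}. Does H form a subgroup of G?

The identity e ∉ H, so H is not a subgroup.

No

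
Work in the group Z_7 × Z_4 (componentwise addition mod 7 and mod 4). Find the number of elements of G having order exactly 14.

6

An element (a,b) has order lcm(ord(a), ord(b)); count pairs with lcm equal to 14.
Enumerating gives 6 such elements.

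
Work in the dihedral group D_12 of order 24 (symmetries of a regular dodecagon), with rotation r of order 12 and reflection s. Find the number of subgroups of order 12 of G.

3

|G| = 24 and 12 | 24, so subgroups of order 12 are possible by Lagrange.
The subgroups of order 12 are: {e, r, r^2, r^3, r^4, r^5, r^6, r^7, r^8, r^9, r^10, r^11}; {e, r^2, r^4, r^6, r^8, r^10, s, r^2s, r^4s, r^6s, r^8s, r^10s}; {e, r^2, r^4, r^6, r^8, r^10, rs, r^3s, r^5s, r^7s, r^9s, r^11s}.
So G has 3 subgroups of order 12.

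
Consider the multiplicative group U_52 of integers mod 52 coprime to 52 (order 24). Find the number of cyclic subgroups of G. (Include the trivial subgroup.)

12

Each element a generates a cyclic subgroup ⟨a⟩; distinct elements may generate the same one (a cyclic group of order d has φ(d) generators).
Cyclic subgroups by order — order 1: 1; order 2: 3; order 3: 1; order 4: 2; order 6: 3; order 12: 2.
Total: 12.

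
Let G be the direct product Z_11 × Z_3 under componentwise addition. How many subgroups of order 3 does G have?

1

|G| = 33 and 3 | 33, so subgroups of order 3 are possible by Lagrange.
The subgroups of order 3 are: {(0,0), (0,1), (0,2)}.
So G has 1 subgroup of order 3.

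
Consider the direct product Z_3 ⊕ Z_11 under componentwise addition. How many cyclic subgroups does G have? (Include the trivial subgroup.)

Each element a generates a cyclic subgroup ⟨a⟩; distinct elements may generate the same one (a cyclic group of order d has φ(d) generators).
Cyclic subgroups by order — order 1: 1; order 3: 1; order 11: 1; order 33: 1.
Total: 4.

4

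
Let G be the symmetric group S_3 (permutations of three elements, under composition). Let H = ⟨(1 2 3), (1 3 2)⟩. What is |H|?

3

|⟨(1 2 3)⟩| = 3 and |⟨(1 3 2)⟩| = 3, so |H| is a multiple of lcm(3, 3) = 3 and divides |G| = 6.
Closing under the operation: H = {e, (1 2 3), (1 3 2)}, so |H| = 3.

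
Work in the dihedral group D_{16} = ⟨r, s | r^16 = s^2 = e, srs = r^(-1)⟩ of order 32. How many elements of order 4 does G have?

2

The elements of order 4 are: r^4, r^12.
That's 2.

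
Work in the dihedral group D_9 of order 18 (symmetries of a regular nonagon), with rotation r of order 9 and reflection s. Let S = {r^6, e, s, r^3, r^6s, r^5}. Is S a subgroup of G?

No

r^5 ∈ S but its inverse r^4 ∉ S, so S is not a subgroup.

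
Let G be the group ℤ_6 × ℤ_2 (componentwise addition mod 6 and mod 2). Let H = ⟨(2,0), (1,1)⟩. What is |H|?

|⟨(2,0)⟩| = 3 and |⟨(1,1)⟩| = 6, so |H| is a multiple of lcm(3, 6) = 6 and divides |G| = 12.
Closing under the operation: H = {(0,0), (1,1), (2,0), (3,1), (4,0), (5,1)}, so |H| = 6.

6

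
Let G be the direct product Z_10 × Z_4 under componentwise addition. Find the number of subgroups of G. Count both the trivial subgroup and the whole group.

16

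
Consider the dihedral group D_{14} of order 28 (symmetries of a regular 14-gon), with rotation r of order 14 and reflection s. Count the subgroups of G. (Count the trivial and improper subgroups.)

28

|G| = 28, so by Lagrange every subgroup order divides 28. Divisors: 1, 2, 4, 7, 14, 28.
Subgroups by order — order 1: 1; order 2: 15; order 4: 7; order 7: 1; order 14: 3; order 28: 1.
Total: 1 + 15 + 7 + 1 + 3 + 1 = 28.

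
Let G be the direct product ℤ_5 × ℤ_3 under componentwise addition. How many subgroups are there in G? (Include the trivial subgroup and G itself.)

|G| = 15, so by Lagrange every subgroup order divides 15. Divisors: 1, 3, 5, 15.
Subgroups by order — order 1: 1; order 3: 1; order 5: 1; order 15: 1.
Total: 1 + 1 + 1 + 1 = 4.

4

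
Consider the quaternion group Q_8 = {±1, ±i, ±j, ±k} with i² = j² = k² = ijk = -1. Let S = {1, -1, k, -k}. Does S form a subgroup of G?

Yes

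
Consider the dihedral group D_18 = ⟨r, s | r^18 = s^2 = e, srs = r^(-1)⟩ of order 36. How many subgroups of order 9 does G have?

|G| = 36 and 9 | 36, so subgroups of order 9 are possible by Lagrange.
The subgroups of order 9 are: {e, r^2, r^4, r^6, r^8, r^10, r^12, r^14, r^16}.
So G has 1 subgroup of order 9.

1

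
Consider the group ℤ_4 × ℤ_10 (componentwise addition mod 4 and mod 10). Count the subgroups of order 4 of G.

3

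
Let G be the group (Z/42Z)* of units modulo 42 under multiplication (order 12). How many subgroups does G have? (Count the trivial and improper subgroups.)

10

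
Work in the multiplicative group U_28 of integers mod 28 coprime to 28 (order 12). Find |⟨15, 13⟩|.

4

|⟨15⟩| = 2 and |⟨13⟩| = 2, so |H| is a multiple of lcm(2, 2) = 2 and divides |G| = 12.
Closing under the operation: H = {1, 13, 15, 27}, so |H| = 4.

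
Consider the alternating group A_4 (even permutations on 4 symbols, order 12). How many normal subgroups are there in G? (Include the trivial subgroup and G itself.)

G has 10 subgroups. Checking conjugation-invariance by order — order 1: 1/1 normal; order 2: 0/3 normal; order 3: 0/4 normal; order 4: 1/1 normal; order 12: 1/1 normal.
Total normal subgroups: 3.

3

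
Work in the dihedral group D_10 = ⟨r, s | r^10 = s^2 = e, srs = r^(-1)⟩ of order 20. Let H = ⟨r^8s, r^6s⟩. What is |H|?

10

|⟨r^8s⟩| = 2 and |⟨r^6s⟩| = 2, so |H| is a multiple of lcm(2, 2) = 2 and divides |G| = 20.
Closing under the operation: H = {e, r^2, r^4, r^6, r^8, s, r^2s, r^4s, r^6s, r^8s}, so |H| = 10.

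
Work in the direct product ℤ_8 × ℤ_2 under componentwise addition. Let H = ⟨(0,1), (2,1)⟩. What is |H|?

8

|⟨(0,1)⟩| = 2 and |⟨(2,1)⟩| = 4, so |H| is a multiple of lcm(2, 4) = 4 and divides |G| = 16.
Closing under the operation: H = {(0,0), (0,1), (2,0), (2,1), (4,0), (4,1), (6,0), (6,1)}, so |H| = 8.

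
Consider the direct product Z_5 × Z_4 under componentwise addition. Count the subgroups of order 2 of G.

1

|G| = 20 and 2 | 20, so subgroups of order 2 are possible by Lagrange.
The subgroups of order 2 are: {(0,0), (0,2)}.
So G has 1 subgroup of order 2.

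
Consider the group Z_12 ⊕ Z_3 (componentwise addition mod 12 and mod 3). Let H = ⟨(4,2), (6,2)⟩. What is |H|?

18

|⟨(4,2)⟩| = 3 and |⟨(6,2)⟩| = 6, so |H| is a multiple of lcm(3, 6) = 6 and divides |G| = 36.
Closing under the operation: H = {(0,0), (0,1), (0,2), (2,0), (2,1), (2,2), (4,0), (4,1), (4,2), (6,0), (6,1), (6,2), (8,0), (8,1), (8,2), (10,0), (10,1), (10,2)}, so |H| = 18.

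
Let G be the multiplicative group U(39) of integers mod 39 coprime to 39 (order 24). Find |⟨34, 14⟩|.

|⟨34⟩| = 4 and |⟨14⟩| = 2, so |H| is a multiple of lcm(4, 2) = 4 and divides |G| = 24.
Closing under the operation: H = {1, 5, 8, 14, 25, 31, 34, 38}, so |H| = 8.

8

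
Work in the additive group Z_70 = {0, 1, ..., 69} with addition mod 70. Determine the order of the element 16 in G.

35

In Z_70, the order of an element a is n/gcd(a, n).
gcd(16, 70) = 2, so |⟨16⟩| = 70/2 = 35.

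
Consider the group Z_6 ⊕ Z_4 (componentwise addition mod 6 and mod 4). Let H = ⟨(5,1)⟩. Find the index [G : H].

|⟨(5,1)⟩| = 12 and |G| = 24.
By Lagrange, [G : H] = |G|/|H| = 24/12 = 2.

2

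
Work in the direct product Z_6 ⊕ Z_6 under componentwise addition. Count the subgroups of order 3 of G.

|G| = 36 and 3 | 36, so subgroups of order 3 are possible by Lagrange.
The subgroups of order 3 are: {(0,0), (0,2), (0,4)}; {(0,0), (2,0), (4,0)}; {(0,0), (2,2), (4,4)}; {(0,0), (2,4), (4,2)}.
So G has 4 subgroups of order 3.

4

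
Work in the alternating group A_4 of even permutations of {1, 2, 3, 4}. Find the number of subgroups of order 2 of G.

3

|G| = 12 and 2 | 12, so subgroups of order 2 are possible by Lagrange.
The subgroups of order 2 are: {e, (1 2)(3 4)}; {e, (1 3)(2 4)}; {e, (1 4)(2 3)}.
So G has 3 subgroups of order 2.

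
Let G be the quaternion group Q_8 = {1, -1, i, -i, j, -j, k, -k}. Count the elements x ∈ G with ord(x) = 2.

1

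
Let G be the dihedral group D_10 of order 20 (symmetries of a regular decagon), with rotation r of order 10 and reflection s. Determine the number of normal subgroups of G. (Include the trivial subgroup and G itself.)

G has 22 subgroups. Checking conjugation-invariance by order — order 1: 1/1 normal; order 2: 1/11 normal; order 4: 0/5 normal; order 5: 1/1 normal; order 10: 3/3 normal; order 20: 1/1 normal.
Total normal subgroups: 7.

7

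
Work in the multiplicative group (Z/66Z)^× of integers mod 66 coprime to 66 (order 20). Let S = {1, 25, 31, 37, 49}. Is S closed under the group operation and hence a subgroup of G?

Yes

|S| = 5 divides |G| = 20, consistent with Lagrange.
S contains the identity, every element's inverse is in S, and S is closed under ·: it is a subgroup.
In fact S = ⟨49⟩.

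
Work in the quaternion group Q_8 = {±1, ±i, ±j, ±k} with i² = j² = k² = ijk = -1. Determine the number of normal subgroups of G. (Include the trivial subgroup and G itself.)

G has 6 subgroups. Checking conjugation-invariance by order — order 1: 1/1 normal; order 2: 1/1 normal; order 4: 3/3 normal; order 8: 1/1 normal.
Total normal subgroups: 6.

6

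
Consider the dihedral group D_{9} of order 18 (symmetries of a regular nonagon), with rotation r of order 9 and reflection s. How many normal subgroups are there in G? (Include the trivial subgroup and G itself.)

G has 16 subgroups. Checking conjugation-invariance by order — order 1: 1/1 normal; order 2: 0/9 normal; order 3: 1/1 normal; order 6: 0/3 normal; order 9: 1/1 normal; order 18: 1/1 normal.
Total normal subgroups: 4.

4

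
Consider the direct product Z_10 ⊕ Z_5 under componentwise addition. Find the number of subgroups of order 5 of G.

|G| = 50 and 5 | 50, so subgroups of order 5 are possible by Lagrange.
The subgroups of order 5 are: {(0,0), (0,1), (0,2), (0,3), (0,4)}; {(0,0), (2,0), (4,0), (6,0), (8,0)}; {(0,0), (2,1), (4,2), (6,3), (8,4)}; {(0,0), (2,2), (4,4), (6,1), (8,3)}; … (6 in all).
So G has 6 subgroups of order 5.

6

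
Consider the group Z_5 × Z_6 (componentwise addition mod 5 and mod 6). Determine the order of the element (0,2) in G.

The order of (0,2) in Z_5 × Z_6 is lcm(ord(0) in Z_5, ord(2) in Z_6).
ord(0) = 1 and ord(2) = 3, so |⟨(0,2)⟩| = lcm(1, 3) = 3.

3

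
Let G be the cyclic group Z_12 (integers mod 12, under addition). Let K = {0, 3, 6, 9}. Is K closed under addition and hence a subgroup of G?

Yes

|K| = 4 divides |G| = 12, consistent with Lagrange.
K contains the identity, every element's inverse is in K, and K is closed under +: it is a subgroup.
In fact K = ⟨9⟩.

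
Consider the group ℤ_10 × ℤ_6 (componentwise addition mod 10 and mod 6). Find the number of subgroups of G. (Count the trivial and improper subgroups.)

20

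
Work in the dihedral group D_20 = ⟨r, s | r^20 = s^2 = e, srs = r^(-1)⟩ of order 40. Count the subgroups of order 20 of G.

|G| = 40 and 20 | 40, so subgroups of order 20 are possible by Lagrange.
The subgroups of order 20 are: {e, r, r^2, r^3, r^4, r^5, r^6, r^7, r^8, r^9, r^10, r^11, r^12, r^13, r^14, r^15, r^16, r^17, r^18, r^19}; {e, r^2, r^4, r^6, r^8, r^10, r^12, r^14, r^16, r^18, s, r^2s, r^4s, r^6s, r^8s, r^10s, r^12s, r^14s, r^16s, r^18s}; {e, r^2, r^4, r^6, r^8, r^10, r^12, r^14, r^16, r^18, rs, r^3s, r^5s, r^7s, r^9s, r^11s, r^13s, r^15s, r^17s, r^19s}.
So G has 3 subgroups of order 20.

3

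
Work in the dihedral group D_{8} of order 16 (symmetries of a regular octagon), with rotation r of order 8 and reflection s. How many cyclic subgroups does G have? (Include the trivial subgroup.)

Each element a generates a cyclic subgroup ⟨a⟩; distinct elements may generate the same one (a cyclic group of order d has φ(d) generators).
Cyclic subgroups by order — order 1: 1; order 2: 9; order 4: 1; order 8: 1.
Total: 12.

12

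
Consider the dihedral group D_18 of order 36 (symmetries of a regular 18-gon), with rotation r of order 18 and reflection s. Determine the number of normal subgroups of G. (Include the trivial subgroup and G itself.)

9

G has 45 subgroups. Checking conjugation-invariance by order — order 1: 1/1 normal; order 2: 1/19 normal; order 3: 1/1 normal; order 4: 0/9 normal; order 6: 1/7 normal; order 9: 1/1 normal; order 12: 0/3 normal; order 18: 3/3 normal; order 36: 1/1 normal.
Total normal subgroups: 9.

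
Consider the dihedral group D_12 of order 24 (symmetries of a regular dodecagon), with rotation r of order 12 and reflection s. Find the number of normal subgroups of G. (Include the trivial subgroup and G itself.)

G has 34 subgroups. Checking conjugation-invariance by order — order 1: 1/1 normal; order 2: 1/13 normal; order 3: 1/1 normal; order 4: 1/7 normal; order 6: 1/5 normal; order 8: 0/3 normal; order 12: 3/3 normal; order 24: 1/1 normal.
Total normal subgroups: 9.

9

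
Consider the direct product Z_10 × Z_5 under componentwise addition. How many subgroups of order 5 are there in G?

6

|G| = 50 and 5 | 50, so subgroups of order 5 are possible by Lagrange.
The subgroups of order 5 are: {(0,0), (0,1), (0,2), (0,3), (0,4)}; {(0,0), (2,0), (4,0), (6,0), (8,0)}; {(0,0), (2,1), (4,2), (6,3), (8,4)}; {(0,0), (2,2), (4,4), (6,1), (8,3)}; … (6 in all).
So G has 6 subgroups of order 5.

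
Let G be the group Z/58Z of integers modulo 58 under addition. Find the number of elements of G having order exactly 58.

28

In a cyclic group of order 58, the number of elements of order d (for d | 58) is φ(d).
φ(58) = 28.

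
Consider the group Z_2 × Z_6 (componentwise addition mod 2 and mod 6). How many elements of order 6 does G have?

An element (a,b) has order lcm(ord(a), ord(b)); count pairs with lcm equal to 6.
Enumerating gives 6 such elements.

6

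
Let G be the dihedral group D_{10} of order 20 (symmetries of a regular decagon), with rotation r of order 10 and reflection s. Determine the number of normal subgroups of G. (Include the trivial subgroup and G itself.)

7

G has 22 subgroups. Checking conjugation-invariance by order — order 1: 1/1 normal; order 2: 1/11 normal; order 4: 0/5 normal; order 5: 1/1 normal; order 10: 3/3 normal; order 20: 1/1 normal.
Total normal subgroups: 7.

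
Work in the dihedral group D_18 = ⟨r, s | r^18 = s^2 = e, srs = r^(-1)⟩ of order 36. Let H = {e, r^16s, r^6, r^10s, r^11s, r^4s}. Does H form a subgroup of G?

No

r^6 ∈ H but its inverse r^12 ∉ H, so H is not a subgroup.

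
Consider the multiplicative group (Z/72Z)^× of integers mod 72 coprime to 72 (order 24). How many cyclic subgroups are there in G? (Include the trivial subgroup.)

Group the elements of G by the cyclic subgroup they generate; each cyclic subgroup of order d accounts for φ(d) elements.
Cyclic subgroups by order — order 1: 1; order 2: 7; order 3: 1; order 6: 7.
Total: 16.

16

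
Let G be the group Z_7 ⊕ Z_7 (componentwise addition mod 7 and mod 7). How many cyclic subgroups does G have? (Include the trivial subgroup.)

9

Each element a generates a cyclic subgroup ⟨a⟩; distinct elements may generate the same one (a cyclic group of order d has φ(d) generators).
Cyclic subgroups by order — order 1: 1; order 7: 8.
Total: 9.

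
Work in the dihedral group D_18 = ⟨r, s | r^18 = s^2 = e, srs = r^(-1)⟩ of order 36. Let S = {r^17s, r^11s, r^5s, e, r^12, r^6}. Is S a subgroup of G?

|S| = 6 divides |G| = 36, consistent with Lagrange.
S contains the identity, every element's inverse is in S, and S is closed under ·: it is a subgroup.

Yes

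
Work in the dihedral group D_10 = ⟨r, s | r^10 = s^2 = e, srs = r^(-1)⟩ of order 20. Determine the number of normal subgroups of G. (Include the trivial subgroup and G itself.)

7

G has 22 subgroups. Checking conjugation-invariance by order — order 1: 1/1 normal; order 2: 1/11 normal; order 4: 0/5 normal; order 5: 1/1 normal; order 10: 3/3 normal; order 20: 1/1 normal.
Total normal subgroups: 7.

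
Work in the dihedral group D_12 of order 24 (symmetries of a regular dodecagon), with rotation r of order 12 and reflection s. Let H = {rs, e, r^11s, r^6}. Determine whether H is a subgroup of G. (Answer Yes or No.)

Closure fails: r^11s · rs = r^10 ∉ H. So H is not a subgroup.

No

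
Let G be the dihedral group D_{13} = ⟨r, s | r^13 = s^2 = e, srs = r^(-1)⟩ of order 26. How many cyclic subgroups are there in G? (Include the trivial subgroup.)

Group the elements of G by the cyclic subgroup they generate; each cyclic subgroup of order d accounts for φ(d) elements.
Cyclic subgroups by order — order 1: 1; order 2: 13; order 13: 1.
Total: 15.

15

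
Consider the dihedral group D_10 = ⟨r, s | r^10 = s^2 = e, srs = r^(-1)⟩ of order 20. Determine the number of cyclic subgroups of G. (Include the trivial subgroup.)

14

A cyclic subgroup of order d is generated by each of its φ(d) elements of order d, so the cyclic subgroups of order d number (#elements of order d)/φ(d).
Cyclic subgroups by order — order 1: 1; order 2: 11; order 5: 1; order 10: 1.
Total: 14.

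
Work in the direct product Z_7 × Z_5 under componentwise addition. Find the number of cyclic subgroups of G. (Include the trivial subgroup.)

4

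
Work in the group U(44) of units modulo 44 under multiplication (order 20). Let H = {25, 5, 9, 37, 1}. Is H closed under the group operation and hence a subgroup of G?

Yes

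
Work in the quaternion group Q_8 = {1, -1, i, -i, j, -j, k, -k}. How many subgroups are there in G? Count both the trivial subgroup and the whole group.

6

|G| = 8, so by Lagrange every subgroup order divides 8. Divisors: 1, 2, 4, 8.
Subgroups by order — order 1: 1; order 2: 1; order 4: 3; order 8: 1.
Total: 1 + 1 + 3 + 1 = 6.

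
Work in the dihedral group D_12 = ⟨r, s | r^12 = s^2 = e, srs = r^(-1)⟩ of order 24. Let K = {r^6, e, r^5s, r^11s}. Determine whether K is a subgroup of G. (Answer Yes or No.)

|K| = 4 divides |G| = 24, consistent with Lagrange.
K contains the identity, every element's inverse is in K, and K is closed under ·: it is a subgroup.

Yes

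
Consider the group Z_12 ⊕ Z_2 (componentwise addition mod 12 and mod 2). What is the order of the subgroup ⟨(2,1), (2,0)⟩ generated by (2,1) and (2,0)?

|⟨(2,1)⟩| = 6 and |⟨(2,0)⟩| = 6, so |H| is a multiple of lcm(6, 6) = 6 and divides |G| = 24.
Closing under the operation: H = {(0,0), (0,1), (2,0), (2,1), (4,0), (4,1), (6,0), (6,1), (8,0), (8,1), (10,0), (10,1)}, so |H| = 12.

12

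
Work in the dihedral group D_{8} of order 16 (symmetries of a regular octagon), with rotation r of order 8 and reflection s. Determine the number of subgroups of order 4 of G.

5

|G| = 16 and 4 | 16, so subgroups of order 4 are possible by Lagrange.
The subgroups of order 4 are: {e, r^2, r^4, r^6}; {e, r^4, r^2s, r^6s}; {e, r^4, r^3s, r^7s}; {e, r^4, s, r^4s}; … (5 in all).
So G has 5 subgroups of order 4.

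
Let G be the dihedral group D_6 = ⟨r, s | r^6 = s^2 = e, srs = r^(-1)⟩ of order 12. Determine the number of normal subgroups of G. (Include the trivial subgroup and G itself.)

G has 16 subgroups. Checking conjugation-invariance by order — order 1: 1/1 normal; order 2: 1/7 normal; order 3: 1/1 normal; order 4: 0/3 normal; order 6: 3/3 normal; order 12: 1/1 normal.
Total normal subgroups: 7.

7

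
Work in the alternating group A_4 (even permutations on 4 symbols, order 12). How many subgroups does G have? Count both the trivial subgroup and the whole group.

|G| = 12, so by Lagrange every subgroup order divides 12. Divisors: 1, 2, 3, 4, 6, 12.
Subgroups by order — order 1: 1; order 2: 3; order 3: 4; order 4: 1; order 6: 0; order 12: 1.
Total: 1 + 3 + 4 + 1 + 0 + 1 = 10.

10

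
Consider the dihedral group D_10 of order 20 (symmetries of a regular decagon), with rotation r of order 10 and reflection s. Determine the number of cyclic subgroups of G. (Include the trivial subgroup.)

14

Each element a generates a cyclic subgroup ⟨a⟩; distinct elements may generate the same one (a cyclic group of order d has φ(d) generators).
Cyclic subgroups by order — order 1: 1; order 2: 11; order 5: 1; order 10: 1.
Total: 14.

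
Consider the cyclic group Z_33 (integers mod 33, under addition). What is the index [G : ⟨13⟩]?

|⟨13⟩| = 33 and |G| = 33.
By Lagrange, [G : H] = |G|/|H| = 33/33 = 1.

1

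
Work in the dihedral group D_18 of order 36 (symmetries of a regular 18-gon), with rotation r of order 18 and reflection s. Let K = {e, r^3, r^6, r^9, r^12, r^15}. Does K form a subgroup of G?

Yes

|K| = 6 divides |G| = 36, consistent with Lagrange.
K contains the identity, every element's inverse is in K, and K is closed under ·: it is a subgroup.
In fact K = ⟨r^15⟩.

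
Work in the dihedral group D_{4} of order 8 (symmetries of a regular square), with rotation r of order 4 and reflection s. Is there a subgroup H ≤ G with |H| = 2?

2 | 8. A subgroup of order 2 is {e, r^2}.

Yes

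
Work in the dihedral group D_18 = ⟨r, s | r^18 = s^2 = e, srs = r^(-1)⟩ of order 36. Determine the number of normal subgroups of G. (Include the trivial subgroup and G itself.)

9

G has 45 subgroups. Checking conjugation-invariance by order — order 1: 1/1 normal; order 2: 1/19 normal; order 3: 1/1 normal; order 4: 0/9 normal; order 6: 1/7 normal; order 9: 1/1 normal; order 12: 0/3 normal; order 18: 3/3 normal; order 36: 1/1 normal.
Total normal subgroups: 9.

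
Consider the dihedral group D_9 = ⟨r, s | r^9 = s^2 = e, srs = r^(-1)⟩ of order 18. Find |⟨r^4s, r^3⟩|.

6

|⟨r^4s⟩| = 2 and |⟨r^3⟩| = 3, so |H| is a multiple of lcm(2, 3) = 6 and divides |G| = 18.
Closing under the operation: H = {e, r^3, r^6, rs, r^4s, r^7s}, so |H| = 6.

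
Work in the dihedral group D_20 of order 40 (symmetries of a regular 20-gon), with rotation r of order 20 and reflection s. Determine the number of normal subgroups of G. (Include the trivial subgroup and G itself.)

G has 48 subgroups. Checking conjugation-invariance by order — order 1: 1/1 normal; order 2: 1/21 normal; order 4: 1/11 normal; order 5: 1/1 normal; order 8: 0/5 normal; order 10: 1/5 normal; order 20: 3/3 normal; order 40: 1/1 normal.
Total normal subgroups: 9.

9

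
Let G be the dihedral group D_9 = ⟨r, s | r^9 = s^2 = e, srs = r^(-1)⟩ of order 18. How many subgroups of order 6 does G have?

|G| = 18 and 6 | 18, so subgroups of order 6 are possible by Lagrange.
The subgroups of order 6 are: {e, r^3, r^6, r^2s, r^5s, r^8s}; {e, r^3, r^6, s, r^3s, r^6s}; {e, r^3, r^6, rs, r^4s, r^7s}.
So G has 3 subgroups of order 6.

3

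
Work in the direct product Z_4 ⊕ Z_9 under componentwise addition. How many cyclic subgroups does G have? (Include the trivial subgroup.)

Each element a generates a cyclic subgroup ⟨a⟩; distinct elements may generate the same one (a cyclic group of order d has φ(d) generators).
Cyclic subgroups by order — order 1: 1; order 2: 1; order 3: 1; order 4: 1; order 6: 1; order 9: 1; order 12: 1; order 18: 1; order 36: 1.
Total: 9.

9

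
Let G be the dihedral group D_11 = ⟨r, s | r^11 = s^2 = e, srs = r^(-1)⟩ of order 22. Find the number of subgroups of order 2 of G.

|G| = 22 and 2 | 22, so subgroups of order 2 are possible by Lagrange.
The subgroups of order 2 are: {e, r^10s}; {e, r^2s}; {e, r^3s}; {e, r^4s}; … (11 in all).
So G has 11 subgroups of order 2.

11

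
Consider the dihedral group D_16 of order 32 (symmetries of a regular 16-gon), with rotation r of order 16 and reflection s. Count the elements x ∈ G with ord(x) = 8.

The elements of order 8 are: r^2, r^6, r^10, r^14.
That's 4.

4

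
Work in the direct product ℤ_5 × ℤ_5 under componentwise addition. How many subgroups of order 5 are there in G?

6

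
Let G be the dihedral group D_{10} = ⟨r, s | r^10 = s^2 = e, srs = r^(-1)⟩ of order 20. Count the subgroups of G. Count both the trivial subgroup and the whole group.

|G| = 20, so by Lagrange every subgroup order divides 20. Divisors: 1, 2, 4, 5, 10, 20.
Subgroups by order — order 1: 1; order 2: 11; order 4: 5; order 5: 1; order 10: 3; order 20: 1.
Total: 1 + 11 + 5 + 1 + 3 + 1 = 22.

22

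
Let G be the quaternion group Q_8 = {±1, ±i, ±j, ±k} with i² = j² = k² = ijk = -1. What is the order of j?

Computing powers of j: the smallest k with (j)^k = e is k = 4.

4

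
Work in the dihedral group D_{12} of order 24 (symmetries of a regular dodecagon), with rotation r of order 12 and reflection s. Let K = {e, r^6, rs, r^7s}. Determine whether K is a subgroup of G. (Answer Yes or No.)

|K| = 4 divides |G| = 24, consistent with Lagrange.
K contains the identity, every element's inverse is in K, and K is closed under ·: it is a subgroup.

Yes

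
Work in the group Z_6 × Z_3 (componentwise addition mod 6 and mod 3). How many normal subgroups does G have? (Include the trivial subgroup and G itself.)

G is abelian, so every subgroup is normal.
G has 12 subgroups in total, hence 12 normal subgroups.

12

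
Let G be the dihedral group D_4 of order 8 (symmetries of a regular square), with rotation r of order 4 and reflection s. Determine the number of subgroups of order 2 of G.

|G| = 8 and 2 | 8, so subgroups of order 2 are possible by Lagrange.
The subgroups of order 2 are: {e, r^2}; {e, r^2s}; {e, r^3s}; {e, rs}; … (5 in all).
So G has 5 subgroups of order 2.

5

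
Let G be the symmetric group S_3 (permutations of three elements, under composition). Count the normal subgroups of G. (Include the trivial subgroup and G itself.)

G has 6 subgroups. Checking conjugation-invariance by order — order 1: 1/1 normal; order 2: 0/3 normal; order 3: 1/1 normal; order 6: 1/1 normal.
Total normal subgroups: 3.

3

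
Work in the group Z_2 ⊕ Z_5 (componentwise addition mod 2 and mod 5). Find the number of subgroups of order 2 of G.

1

|G| = 10 and 2 | 10, so subgroups of order 2 are possible by Lagrange.
The subgroups of order 2 are: {(0,0), (1,0)}.
So G has 1 subgroup of order 2.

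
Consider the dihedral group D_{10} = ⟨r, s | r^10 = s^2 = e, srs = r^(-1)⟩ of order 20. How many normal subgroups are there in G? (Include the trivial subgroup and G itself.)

G has 22 subgroups. Checking conjugation-invariance by order — order 1: 1/1 normal; order 2: 1/11 normal; order 4: 0/5 normal; order 5: 1/1 normal; order 10: 3/3 normal; order 20: 1/1 normal.
Total normal subgroups: 7.

7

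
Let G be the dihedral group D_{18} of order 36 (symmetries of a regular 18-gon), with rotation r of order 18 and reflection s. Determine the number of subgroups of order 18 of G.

3

|G| = 36 and 18 | 36, so subgroups of order 18 are possible by Lagrange.
The subgroups of order 18 are: {e, r, r^2, r^3, r^4, r^5, r^6, r^7, r^8, r^9, r^10, r^11, r^12, r^13, r^14, r^15, r^16, r^17}; {e, r^2, r^4, r^6, r^8, r^10, r^12, r^14, r^16, s, r^2s, r^4s, r^6s, r^8s, r^10s, r^12s, r^14s, r^16s}; {e, r^2, r^4, r^6, r^8, r^10, r^12, r^14, r^16, rs, r^3s, r^5s, r^7s, r^9s, r^11s, r^13s, r^15s, r^17s}.
So G has 3 subgroups of order 18.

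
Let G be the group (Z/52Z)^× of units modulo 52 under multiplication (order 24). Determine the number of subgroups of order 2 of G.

|G| = 24 and 2 | 24, so subgroups of order 2 are possible by Lagrange.
The subgroups of order 2 are: {1, 25}; {1, 27}; {1, 51}.
So G has 3 subgroups of order 2.

3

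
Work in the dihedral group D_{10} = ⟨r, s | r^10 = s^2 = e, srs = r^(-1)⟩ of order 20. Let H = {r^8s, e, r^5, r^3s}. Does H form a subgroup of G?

|H| = 4 divides |G| = 20, consistent with Lagrange.
H contains the identity, every element's inverse is in H, and H is closed under ·: it is a subgroup.

Yes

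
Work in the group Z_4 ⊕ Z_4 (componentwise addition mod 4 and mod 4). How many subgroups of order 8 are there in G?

3

|G| = 16 and 8 | 16, so subgroups of order 8 are possible by Lagrange.
The subgroups of order 8 are: {(0,0), (0,1), (0,2), (0,3), (2,0), (2,1), (2,2), (2,3)}; {(0,0), (0,2), (1,0), (1,2), (2,0), (2,2), (3,0), (3,2)}; {(0,0), (0,2), (1,1), (1,3), (2,0), (2,2), (3,1), (3,3)}.
So G has 3 subgroups of order 8.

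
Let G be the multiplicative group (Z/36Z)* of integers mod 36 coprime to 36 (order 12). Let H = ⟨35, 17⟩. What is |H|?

|⟨35⟩| = 2 and |⟨17⟩| = 2, so |H| is a multiple of lcm(2, 2) = 2 and divides |G| = 12.
Closing under the operation: H = {1, 17, 19, 35}, so |H| = 4.

4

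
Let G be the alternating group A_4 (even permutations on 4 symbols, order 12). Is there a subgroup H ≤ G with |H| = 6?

6 | 12, so Lagrange does not rule it out; but checking all subgroups of G, none has order 6.
(A_4 is the standard example that the converse of Lagrange fails.)

No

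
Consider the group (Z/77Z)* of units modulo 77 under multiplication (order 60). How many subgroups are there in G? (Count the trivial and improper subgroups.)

20

|G| = 60, so by Lagrange every subgroup order divides 60. Divisors: 1, 2, 3, 4, 5, 6, 10, 12, 15, 20, 30, 60.
Subgroups by order — order 1: 1; order 2: 3; order 3: 1; order 4: 1; order 5: 1; order 6: 3; order 10: 3; order 12: 1; order 15: 1; order 20: 1; order 30: 3; order 60: 1.
Total: 1 + 3 + 1 + 1 + 1 + 3 + 3 + 1 + 1 + 1 + 3 + 1 = 20.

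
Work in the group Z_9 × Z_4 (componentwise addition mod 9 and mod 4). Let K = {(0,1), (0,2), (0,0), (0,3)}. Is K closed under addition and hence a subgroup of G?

Yes

|K| = 4 divides |G| = 36, consistent with Lagrange.
K contains the identity, every element's inverse is in K, and K is closed under +: it is a subgroup.
In fact K = ⟨(0,1)⟩.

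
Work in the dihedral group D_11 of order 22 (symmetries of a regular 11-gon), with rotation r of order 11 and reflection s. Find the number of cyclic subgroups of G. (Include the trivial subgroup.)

13

A cyclic subgroup of order d is generated by each of its φ(d) elements of order d, so the cyclic subgroups of order d number (#elements of order d)/φ(d).
Cyclic subgroups by order — order 1: 1; order 2: 11; order 11: 1.
Total: 13.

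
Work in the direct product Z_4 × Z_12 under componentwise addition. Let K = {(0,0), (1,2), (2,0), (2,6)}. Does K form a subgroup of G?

No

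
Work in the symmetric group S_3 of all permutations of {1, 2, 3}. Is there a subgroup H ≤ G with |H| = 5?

5 does not divide |G| = 6, so by Lagrange no subgroup of order 5 exists.

No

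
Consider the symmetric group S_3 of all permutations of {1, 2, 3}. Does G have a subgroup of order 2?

2 | 6. A subgroup of order 2 is {e, (1 2)}.

Yes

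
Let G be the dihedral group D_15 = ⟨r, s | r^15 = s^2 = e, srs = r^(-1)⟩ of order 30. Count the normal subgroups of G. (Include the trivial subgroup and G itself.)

G has 28 subgroups. Checking conjugation-invariance by order — order 1: 1/1 normal; order 2: 0/15 normal; order 3: 1/1 normal; order 5: 1/1 normal; order 6: 0/5 normal; order 10: 0/3 normal; order 15: 1/1 normal; order 30: 1/1 normal.
Total normal subgroups: 5.

5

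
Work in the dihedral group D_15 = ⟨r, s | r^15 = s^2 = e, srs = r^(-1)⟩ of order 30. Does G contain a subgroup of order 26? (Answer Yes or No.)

26 does not divide |G| = 30, so by Lagrange no subgroup of order 26 exists.

No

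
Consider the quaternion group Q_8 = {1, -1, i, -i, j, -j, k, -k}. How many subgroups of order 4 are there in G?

3

|G| = 8 and 4 | 8, so subgroups of order 4 are possible by Lagrange.
The subgroups of order 4 are: {1, -1, i, -i}; {1, -1, j, -j}; {1, -1, k, -k}.
So G has 3 subgroups of order 4.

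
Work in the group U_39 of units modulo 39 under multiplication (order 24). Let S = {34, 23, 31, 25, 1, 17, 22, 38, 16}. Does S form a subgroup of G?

|S| = 9 does not divide |G| = 24, so by Lagrange S is not a subgroup.

No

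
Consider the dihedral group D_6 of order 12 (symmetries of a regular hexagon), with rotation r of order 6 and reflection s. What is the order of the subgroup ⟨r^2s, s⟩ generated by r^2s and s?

6

|⟨r^2s⟩| = 2 and |⟨s⟩| = 2, so |H| is a multiple of lcm(2, 2) = 2 and divides |G| = 12.
Closing under the operation: H = {e, r^2, r^4, s, r^2s, r^4s}, so |H| = 6.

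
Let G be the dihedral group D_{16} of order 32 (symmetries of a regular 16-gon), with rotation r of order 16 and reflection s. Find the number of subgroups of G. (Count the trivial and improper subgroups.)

36

|G| = 32, so by Lagrange every subgroup order divides 32. Divisors: 1, 2, 4, 8, 16, 32.
Subgroups by order — order 1: 1; order 2: 17; order 4: 9; order 8: 5; order 16: 3; order 32: 1.
Total: 1 + 17 + 9 + 5 + 3 + 1 = 36.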